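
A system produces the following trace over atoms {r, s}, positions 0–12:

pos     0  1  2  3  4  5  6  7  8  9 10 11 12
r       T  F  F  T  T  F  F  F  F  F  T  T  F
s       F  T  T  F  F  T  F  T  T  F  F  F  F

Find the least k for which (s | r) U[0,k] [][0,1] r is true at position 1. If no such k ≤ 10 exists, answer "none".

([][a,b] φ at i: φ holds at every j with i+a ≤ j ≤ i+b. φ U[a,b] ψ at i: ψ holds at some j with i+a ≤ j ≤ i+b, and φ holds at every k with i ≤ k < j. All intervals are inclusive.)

Need earliest j ≥ 1 with [][0,1] r, and (s | r) at every k in [1,j-1].
  j=1: rhs fails.
  j=2: rhs fails.
  j=3: rhs holds; lhs holds on [1,2]. k = 2.

2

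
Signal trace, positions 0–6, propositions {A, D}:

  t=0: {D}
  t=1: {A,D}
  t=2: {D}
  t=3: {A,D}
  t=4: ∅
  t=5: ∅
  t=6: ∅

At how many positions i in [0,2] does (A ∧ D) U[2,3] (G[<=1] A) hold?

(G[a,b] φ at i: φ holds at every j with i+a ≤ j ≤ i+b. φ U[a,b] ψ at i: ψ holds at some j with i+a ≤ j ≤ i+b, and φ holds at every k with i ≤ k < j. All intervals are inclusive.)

Evaluate at each i in [0,2]:
  i=0: ✗ (no rhs in [2,3])
  i=1: ✗ (no rhs in [3,4])
  i=2: ✗ (no rhs in [4,5])
Positions where it holds: {} → 0.

0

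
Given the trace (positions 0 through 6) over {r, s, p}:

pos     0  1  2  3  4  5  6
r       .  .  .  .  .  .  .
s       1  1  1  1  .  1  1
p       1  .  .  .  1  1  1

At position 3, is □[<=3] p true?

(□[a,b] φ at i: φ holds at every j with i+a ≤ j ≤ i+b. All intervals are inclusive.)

No

Check p at every j in [3,6]:
  j=3: false
  j=4: true
  j=5: true
  j=6: true
Fails at j=3 → formula fails.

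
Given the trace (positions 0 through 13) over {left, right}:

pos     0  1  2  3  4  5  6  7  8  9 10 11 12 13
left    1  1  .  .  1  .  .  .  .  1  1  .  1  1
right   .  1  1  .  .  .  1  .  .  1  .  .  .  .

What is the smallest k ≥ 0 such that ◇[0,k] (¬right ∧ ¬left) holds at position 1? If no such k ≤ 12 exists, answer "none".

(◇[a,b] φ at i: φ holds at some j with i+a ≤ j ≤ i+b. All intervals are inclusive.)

2

Scan j = 1,2,… for (¬right ∧ ¬left):
  j=1: fails
  j=2: fails
  j=3: holds
First hit at j=3, so smallest k = 3-1 = 2.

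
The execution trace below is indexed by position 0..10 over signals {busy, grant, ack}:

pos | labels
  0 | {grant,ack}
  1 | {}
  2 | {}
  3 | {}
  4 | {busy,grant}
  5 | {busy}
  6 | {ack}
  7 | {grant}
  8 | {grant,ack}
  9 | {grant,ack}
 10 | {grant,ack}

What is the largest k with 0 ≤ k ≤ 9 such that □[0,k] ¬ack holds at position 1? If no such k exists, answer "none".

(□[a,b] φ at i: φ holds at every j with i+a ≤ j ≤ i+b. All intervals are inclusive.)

¬ack must hold from j=1 onward; find where it first fails.
  j=1: holds
  j=2: holds
  j=3: holds
  j=4: holds
  j=5: holds
  j=6: fails
Holds on [1,5], so largest k = 4.

4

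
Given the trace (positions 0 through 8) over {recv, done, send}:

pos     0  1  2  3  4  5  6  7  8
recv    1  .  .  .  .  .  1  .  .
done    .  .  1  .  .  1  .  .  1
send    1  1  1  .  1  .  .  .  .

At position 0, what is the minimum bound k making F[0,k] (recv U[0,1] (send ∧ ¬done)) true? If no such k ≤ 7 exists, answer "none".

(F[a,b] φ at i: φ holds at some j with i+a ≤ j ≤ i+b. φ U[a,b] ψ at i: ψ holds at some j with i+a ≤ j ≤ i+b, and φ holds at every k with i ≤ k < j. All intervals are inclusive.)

0

Scan j = 0,1,… for (recv U[0,1] (send ∧ ¬done)):
  j=0: holds
First hit at j=0, so smallest k = 0-0 = 0.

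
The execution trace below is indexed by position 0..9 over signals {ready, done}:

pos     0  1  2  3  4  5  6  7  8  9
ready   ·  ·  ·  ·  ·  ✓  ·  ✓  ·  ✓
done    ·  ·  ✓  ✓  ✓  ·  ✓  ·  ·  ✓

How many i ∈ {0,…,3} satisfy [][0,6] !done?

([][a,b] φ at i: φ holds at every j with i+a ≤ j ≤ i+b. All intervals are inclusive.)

0

Evaluate at each i in [0,3]:
  i=0: ✗ (fails at j=2)
  i=1: ✗ (fails at j=2)
  i=2: ✗ (fails at j=2)
  i=3: ✗ (fails at j=3)
Positions where it holds: {} → 0.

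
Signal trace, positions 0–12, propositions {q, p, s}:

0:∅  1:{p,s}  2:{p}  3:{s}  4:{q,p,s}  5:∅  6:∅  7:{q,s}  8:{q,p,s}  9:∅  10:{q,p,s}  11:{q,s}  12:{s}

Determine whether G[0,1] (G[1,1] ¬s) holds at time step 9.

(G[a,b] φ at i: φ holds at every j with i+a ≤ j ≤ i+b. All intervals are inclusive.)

No

Check G[1,1] ¬s at every j in [9,10]:
  j=9: fails at 10
  j=10: fails at 11
Fails at j=9 → formula fails.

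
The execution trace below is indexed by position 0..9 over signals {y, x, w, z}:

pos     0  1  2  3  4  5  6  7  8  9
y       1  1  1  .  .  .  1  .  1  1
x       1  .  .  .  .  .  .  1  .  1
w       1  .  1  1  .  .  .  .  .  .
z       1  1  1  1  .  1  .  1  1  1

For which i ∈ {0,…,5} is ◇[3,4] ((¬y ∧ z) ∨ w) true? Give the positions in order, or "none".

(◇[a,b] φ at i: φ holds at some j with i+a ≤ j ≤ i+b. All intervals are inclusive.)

Evaluate at each i in [0,5]:
  i=0: ✓ (witness j=3)
  i=1: ✓ (witness j=5)
  i=2: ✓ (witness j=5)
  i=3: ✓ (witness j=7)
  i=4: ✓ (witness j=7)
  i=5: ✗ (none in [8,9])

0, 1, 2, 3, 4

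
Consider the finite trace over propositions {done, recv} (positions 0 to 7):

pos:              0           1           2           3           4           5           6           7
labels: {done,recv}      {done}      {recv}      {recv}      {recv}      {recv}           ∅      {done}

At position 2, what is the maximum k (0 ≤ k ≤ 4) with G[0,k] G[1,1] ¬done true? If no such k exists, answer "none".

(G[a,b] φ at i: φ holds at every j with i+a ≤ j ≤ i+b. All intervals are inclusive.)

3

G[1,1] ¬done must hold from j=2 onward; find where it first fails.
  j=2: holds
  j=3: holds
  j=4: holds
  j=5: holds
  j=6: fails
Holds on [2,5], so largest k = 3.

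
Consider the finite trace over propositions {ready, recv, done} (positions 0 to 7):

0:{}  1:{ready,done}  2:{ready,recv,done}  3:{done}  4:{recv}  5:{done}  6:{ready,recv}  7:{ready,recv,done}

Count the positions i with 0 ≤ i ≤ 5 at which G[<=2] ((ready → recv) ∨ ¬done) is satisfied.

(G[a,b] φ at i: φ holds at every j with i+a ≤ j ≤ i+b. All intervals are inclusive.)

Evaluate at each i in [0,5]:
  i=0: ✗ (fails at j=1)
  i=1: ✗ (fails at j=1)
  i=2: ✓ (all of [2,4])
  i=3: ✓ (all of [3,5])
  i=4: ✓ (all of [4,6])
  i=5: ✓ (all of [5,7])
Positions where it holds: {2, 3, 4, 5} → 4.

4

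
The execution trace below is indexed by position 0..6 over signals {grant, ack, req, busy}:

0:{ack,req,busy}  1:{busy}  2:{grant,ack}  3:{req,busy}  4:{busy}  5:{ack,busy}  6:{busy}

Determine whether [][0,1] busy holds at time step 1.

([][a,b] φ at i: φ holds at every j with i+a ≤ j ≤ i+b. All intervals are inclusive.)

Does not hold

Check busy at every j in [1,2]:
  j=1: true
  j=2: false
Fails at j=2 → formula fails.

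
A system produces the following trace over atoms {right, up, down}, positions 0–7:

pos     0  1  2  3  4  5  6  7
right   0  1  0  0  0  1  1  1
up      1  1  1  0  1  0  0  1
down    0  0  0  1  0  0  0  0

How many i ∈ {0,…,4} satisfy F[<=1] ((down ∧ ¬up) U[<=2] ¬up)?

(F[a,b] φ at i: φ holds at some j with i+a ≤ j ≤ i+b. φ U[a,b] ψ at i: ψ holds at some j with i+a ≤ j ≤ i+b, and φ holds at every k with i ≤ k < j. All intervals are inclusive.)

3

Evaluate at each i in [0,4]:
  i=0: ✗ (none in [0,1])
  i=1: ✗ (none in [1,2])
  i=2: ✓ (witness j=3)
  i=3: ✓ (witness j=3)
  i=4: ✓ (witness j=5)
Positions where it holds: {2, 3, 4} → 3.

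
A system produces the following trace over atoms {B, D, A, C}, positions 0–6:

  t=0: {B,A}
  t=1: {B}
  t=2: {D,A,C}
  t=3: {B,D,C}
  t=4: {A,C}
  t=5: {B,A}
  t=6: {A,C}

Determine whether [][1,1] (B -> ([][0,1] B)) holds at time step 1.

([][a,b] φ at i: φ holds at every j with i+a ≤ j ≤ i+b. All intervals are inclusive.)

Yes

Check (B -> ([][0,1] B)) at every j in [2,2]:
  j=2: antecedent false → ✓
All positions satisfy it → formula holds.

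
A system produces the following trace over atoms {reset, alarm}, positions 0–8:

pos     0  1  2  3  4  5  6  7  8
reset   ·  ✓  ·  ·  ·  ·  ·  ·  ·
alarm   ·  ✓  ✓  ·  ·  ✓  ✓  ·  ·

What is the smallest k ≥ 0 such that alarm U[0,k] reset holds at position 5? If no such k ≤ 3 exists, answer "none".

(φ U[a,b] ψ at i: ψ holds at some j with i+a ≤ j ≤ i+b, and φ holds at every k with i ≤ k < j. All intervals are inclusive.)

Need earliest j ≥ 5 with reset, and alarm at every k in [5,j-1].
  j=5: rhs fails.
  j=6: rhs fails.
  j=7: rhs fails.
  j=8: rhs fails.
No witness within the range → none.

none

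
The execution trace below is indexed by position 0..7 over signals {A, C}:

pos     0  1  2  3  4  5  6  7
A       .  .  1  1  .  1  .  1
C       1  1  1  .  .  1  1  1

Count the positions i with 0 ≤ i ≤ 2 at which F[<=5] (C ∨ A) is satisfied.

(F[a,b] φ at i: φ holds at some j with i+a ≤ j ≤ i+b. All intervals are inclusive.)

3

Evaluate at each i in [0,2]:
  i=0: ✓ (witness j=0)
  i=1: ✓ (witness j=1)
  i=2: ✓ (witness j=2)
Positions where it holds: {0, 1, 2} → 3.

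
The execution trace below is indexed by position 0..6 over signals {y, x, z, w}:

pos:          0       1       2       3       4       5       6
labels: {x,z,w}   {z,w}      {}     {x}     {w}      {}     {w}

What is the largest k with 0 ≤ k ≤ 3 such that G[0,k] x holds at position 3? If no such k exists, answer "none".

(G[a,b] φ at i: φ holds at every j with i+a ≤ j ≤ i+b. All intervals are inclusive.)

0

x must hold from j=3 onward; find where it first fails.
  j=3: holds
  j=4: fails
Holds on [3,3], so largest k = 0.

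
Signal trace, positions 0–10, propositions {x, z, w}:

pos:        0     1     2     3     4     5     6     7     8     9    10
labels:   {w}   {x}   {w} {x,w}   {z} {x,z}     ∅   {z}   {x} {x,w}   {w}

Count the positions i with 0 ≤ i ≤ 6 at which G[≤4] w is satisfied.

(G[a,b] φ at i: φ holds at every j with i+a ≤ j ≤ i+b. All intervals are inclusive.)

0

Evaluate at each i in [0,6]:
  i=0: ✗ (fails at j=1)
  i=1: ✗ (fails at j=1)
  i=2: ✗ (fails at j=4)
  i=3: ✗ (fails at j=4)
  i=4: ✗ (fails at j=4)
  i=5: ✗ (fails at j=5)
  i=6: ✗ (fails at j=6)
Positions where it holds: {} → 0.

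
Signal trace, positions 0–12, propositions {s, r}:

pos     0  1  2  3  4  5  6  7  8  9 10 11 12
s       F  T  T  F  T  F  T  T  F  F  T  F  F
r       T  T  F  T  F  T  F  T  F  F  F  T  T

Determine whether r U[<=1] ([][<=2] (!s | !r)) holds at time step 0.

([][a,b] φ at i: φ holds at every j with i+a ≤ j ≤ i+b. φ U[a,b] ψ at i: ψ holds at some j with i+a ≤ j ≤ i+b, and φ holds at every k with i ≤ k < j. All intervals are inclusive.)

No

Need some j in [0,1] with [][<=2] (!s | !r), and r at every k in [0,j-1].
  j=0: [][<=2] (!s | !r) — fails at 1.
  j=1: [][<=2] (!s | !r) — fails at 1.
No j in the window works → until fails.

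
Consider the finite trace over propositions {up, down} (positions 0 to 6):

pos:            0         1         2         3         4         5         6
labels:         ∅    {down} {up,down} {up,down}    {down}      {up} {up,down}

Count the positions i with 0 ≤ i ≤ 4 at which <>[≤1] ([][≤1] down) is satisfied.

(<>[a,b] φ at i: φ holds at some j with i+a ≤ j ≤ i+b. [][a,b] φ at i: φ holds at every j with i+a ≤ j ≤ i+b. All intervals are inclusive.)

4

Evaluate at each i in [0,4]:
  i=0: ✓ (witness j=1)
  i=1: ✓ (witness j=1)
  i=2: ✓ (witness j=2)
  i=3: ✓ (witness j=3)
  i=4: ✗ (none in [4,5])
Positions where it holds: {0, 1, 2, 3} → 4.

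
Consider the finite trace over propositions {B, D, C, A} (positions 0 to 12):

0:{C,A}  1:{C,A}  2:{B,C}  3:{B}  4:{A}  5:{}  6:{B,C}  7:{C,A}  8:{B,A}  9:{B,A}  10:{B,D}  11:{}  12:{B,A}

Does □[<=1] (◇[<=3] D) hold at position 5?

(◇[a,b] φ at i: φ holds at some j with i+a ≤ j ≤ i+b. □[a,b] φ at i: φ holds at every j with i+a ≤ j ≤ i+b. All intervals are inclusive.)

Check ◇[<=3] D at every j in [5,6]:
  j=5: fails (none in [5,8])
  j=6: fails (none in [6,9])
Fails at j=5 → formula fails.

False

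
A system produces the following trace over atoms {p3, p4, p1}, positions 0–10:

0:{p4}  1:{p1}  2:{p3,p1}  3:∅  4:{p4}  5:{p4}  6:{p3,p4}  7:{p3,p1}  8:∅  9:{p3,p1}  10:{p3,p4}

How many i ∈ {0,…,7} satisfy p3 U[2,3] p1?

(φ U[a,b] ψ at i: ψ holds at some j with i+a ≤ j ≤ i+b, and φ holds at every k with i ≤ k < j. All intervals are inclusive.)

Evaluate at each i in [0,7]:
  i=0: ✗ (lhs fails at k=0 before rhs at j=2)
  i=1: ✗ (no rhs in [3,4])
  i=2: ✗ (no rhs in [4,5])
  i=3: ✗ (no rhs in [5,6])
  i=4: ✗ (lhs fails at k=4 before rhs at j=7)
  i=5: ✗ (lhs fails at k=5 before rhs at j=7)
  i=6: ✗ (lhs fails at k=8 before rhs at j=9)
  i=7: ✗ (lhs fails at k=8 before rhs at j=9)
Positions where it holds: {} → 0.

0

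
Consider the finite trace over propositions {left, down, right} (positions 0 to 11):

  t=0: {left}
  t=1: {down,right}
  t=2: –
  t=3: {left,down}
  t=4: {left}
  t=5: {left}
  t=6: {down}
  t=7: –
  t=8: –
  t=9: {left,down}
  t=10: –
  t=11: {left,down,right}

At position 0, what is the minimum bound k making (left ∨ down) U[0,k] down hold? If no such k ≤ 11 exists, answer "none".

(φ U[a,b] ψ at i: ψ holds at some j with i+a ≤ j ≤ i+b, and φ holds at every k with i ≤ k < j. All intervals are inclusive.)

Need earliest j ≥ 0 with down, and (left ∨ down) at every k in [0,j-1].
  j=0: rhs fails.
  j=1: rhs holds; lhs holds on [0,0]. k = 1.

1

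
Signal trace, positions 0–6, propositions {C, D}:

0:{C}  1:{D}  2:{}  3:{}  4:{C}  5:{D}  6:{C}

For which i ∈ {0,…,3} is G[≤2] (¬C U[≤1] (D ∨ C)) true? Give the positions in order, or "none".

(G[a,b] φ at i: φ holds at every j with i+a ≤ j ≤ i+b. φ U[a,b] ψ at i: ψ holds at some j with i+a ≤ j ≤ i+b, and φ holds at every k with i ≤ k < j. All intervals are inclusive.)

3

Evaluate at each i in [0,3]:
  i=0: ✗ (fails at j=2)
  i=1: ✗ (fails at j=2)
  i=2: ✗ (fails at j=2)
  i=3: ✓ (all of [3,5])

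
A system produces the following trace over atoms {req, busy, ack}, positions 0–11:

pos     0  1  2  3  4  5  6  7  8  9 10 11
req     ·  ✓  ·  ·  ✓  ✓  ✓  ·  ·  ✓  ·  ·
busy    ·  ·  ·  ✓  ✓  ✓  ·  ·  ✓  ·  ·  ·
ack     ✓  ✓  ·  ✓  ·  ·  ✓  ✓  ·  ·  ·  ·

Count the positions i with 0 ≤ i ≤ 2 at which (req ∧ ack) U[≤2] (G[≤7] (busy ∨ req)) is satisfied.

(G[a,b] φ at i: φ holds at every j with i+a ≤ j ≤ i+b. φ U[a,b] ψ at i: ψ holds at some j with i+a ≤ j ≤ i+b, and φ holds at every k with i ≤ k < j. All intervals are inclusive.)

Evaluate at each i in [0,2]:
  i=0: ✗ (no rhs in [0,2])
  i=1: ✗ (no rhs in [1,3])
  i=2: ✗ (no rhs in [2,4])
Positions where it holds: {} → 0.

0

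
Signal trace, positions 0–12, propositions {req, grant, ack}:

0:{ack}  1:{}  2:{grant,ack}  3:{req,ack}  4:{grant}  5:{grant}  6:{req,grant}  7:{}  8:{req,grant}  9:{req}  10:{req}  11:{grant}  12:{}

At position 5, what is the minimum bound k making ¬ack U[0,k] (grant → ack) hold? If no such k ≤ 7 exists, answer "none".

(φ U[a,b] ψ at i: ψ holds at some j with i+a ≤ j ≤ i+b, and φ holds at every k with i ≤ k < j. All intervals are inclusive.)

Need earliest j ≥ 5 with (grant → ack), and ¬ack at every k in [5,j-1].
  j=5: rhs fails.
  j=6: rhs fails.
  j=7: rhs holds; lhs holds on [5,6]. k = 2.

2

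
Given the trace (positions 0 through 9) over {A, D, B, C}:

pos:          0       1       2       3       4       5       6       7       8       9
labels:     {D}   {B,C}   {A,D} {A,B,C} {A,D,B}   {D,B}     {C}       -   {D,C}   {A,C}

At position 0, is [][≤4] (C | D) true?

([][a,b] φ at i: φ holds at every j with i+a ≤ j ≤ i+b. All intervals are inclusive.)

Check (C | D) at every j in [0,4]:
  j=0: true
  j=1: true
  j=2: true
  j=3: true
  j=4: true
All positions satisfy it → formula holds.

Holds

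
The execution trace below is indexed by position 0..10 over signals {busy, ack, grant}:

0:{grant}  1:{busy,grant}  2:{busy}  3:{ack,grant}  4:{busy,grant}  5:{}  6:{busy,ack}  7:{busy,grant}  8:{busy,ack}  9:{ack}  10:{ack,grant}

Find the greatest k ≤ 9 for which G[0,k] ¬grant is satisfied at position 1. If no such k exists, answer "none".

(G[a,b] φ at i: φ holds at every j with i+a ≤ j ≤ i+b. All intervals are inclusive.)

¬grant must hold from j=1 onward; find where it first fails.
  j=1: fails → no k works.

none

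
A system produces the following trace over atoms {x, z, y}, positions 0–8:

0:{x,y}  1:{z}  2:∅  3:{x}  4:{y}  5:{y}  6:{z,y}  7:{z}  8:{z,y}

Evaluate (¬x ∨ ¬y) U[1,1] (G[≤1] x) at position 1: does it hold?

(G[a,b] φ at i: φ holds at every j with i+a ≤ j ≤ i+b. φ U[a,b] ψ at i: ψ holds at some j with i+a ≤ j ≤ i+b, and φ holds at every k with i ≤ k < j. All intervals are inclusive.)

Does not hold

Need some j in [2,2] with G[≤1] x, and (¬x ∨ ¬y) at every k in [1,j-1].
  j=2: G[≤1] x — fails at 2.
No j in the window works → until fails.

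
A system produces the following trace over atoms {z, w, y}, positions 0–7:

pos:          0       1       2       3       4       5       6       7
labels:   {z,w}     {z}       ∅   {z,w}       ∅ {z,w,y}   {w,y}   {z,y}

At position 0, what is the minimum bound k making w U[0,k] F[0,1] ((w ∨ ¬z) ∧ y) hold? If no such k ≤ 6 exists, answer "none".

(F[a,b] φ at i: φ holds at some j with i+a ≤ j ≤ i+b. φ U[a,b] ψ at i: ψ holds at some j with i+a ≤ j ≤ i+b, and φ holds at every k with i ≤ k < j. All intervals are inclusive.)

Need earliest j ≥ 0 with F[0,1] ((w ∨ ¬z) ∧ y), and w at every k in [0,j-1].
  j=0: rhs fails.
  j=1: rhs fails.
  j=2: rhs fails.
  j=3: rhs fails.
  j=4: rhs holds but lhs fails at k=1.
  j=5: rhs holds but lhs fails at k=1.
  j=6: rhs holds but lhs fails at k=1.
No witness within the range → none.

none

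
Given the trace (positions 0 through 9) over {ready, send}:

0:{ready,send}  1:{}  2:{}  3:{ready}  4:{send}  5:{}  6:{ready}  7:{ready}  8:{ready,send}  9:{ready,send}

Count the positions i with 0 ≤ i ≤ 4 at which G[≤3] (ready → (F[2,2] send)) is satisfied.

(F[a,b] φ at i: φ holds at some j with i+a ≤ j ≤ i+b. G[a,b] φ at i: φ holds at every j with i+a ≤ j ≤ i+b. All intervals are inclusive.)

Evaluate at each i in [0,4]:
  i=0: ✗ (fails at j=0)
  i=1: ✗ (fails at j=3)
  i=2: ✗ (fails at j=3)
  i=3: ✗ (fails at j=3)
  i=4: ✓ (all of [4,7])
Positions where it holds: {4} → 1.

1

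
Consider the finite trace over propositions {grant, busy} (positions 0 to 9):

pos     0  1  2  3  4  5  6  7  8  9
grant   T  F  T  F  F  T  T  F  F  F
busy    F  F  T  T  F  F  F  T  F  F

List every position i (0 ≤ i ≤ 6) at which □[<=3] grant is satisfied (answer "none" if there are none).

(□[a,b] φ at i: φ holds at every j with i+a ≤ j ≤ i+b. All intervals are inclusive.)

none

Evaluate at each i in [0,6]:
  i=0: ✗ (fails at j=1)
  i=1: ✗ (fails at j=1)
  i=2: ✗ (fails at j=3)
  i=3: ✗ (fails at j=3)
  i=4: ✗ (fails at j=4)
  i=5: ✗ (fails at j=7)
  i=6: ✗ (fails at j=7)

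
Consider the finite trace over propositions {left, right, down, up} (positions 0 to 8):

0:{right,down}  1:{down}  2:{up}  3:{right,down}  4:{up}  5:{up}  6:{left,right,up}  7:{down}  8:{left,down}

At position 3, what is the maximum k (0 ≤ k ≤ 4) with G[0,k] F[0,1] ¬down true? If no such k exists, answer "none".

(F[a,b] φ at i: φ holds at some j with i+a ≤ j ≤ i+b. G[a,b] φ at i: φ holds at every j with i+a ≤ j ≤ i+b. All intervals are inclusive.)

F[0,1] ¬down must hold from j=3 onward; find where it first fails.
  j=3: holds
  j=4: holds
  j=5: holds
  j=6: holds
  j=7: fails
Holds on [3,6], so largest k = 3.

3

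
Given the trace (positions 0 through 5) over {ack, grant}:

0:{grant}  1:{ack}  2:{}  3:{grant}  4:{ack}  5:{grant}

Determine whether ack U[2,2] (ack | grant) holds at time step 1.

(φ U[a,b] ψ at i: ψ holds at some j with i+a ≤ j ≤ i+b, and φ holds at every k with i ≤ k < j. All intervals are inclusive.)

No

Need some j in [3,3] with (ack | grant), and ack at every k in [1,j-1].
  j=3: (ack | grant) holds, but ack fails at k=2 → not this j.
No j in the window works → until fails.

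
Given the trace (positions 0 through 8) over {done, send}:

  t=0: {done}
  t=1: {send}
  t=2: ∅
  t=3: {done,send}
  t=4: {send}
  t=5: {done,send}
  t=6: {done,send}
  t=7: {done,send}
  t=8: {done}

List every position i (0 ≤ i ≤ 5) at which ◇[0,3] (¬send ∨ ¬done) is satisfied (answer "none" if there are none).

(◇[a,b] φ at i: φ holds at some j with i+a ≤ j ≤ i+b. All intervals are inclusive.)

Evaluate at each i in [0,5]:
  i=0: ✓ (witness j=0)
  i=1: ✓ (witness j=1)
  i=2: ✓ (witness j=2)
  i=3: ✓ (witness j=4)
  i=4: ✓ (witness j=4)
  i=5: ✓ (witness j=8)

0, 1, 2, 3, 4, 5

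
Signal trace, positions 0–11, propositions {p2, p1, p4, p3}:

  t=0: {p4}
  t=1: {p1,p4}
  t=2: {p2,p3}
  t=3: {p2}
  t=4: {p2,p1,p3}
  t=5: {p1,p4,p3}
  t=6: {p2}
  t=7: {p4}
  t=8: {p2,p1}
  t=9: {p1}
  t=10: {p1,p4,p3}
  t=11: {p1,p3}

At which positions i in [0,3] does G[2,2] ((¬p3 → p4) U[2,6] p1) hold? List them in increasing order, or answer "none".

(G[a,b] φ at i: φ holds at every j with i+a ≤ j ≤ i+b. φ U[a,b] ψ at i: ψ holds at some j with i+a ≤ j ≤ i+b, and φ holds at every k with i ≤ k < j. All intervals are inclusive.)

Evaluate at each i in [0,3]:
  i=0: ✗ (fails at j=2)
  i=1: ✗ (fails at j=3)
  i=2: ✗ (fails at j=4)
  i=3: ✗ (fails at j=5)

none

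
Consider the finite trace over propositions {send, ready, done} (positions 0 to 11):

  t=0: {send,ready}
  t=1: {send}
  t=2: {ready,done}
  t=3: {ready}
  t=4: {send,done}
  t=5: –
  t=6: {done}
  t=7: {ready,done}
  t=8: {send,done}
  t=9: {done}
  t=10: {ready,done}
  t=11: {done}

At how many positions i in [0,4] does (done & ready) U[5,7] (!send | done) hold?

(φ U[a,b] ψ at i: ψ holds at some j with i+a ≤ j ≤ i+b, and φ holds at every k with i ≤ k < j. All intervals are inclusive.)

Evaluate at each i in [0,4]:
  i=0: ✗ (lhs fails at k=0 before rhs at j=5)
  i=1: ✗ (lhs fails at k=1 before rhs at j=6)
  i=2: ✗ (lhs fails at k=3 before rhs at j=7)
  i=3: ✗ (lhs fails at k=3 before rhs at j=8)
  i=4: ✗ (lhs fails at k=4 before rhs at j=9)
Positions where it holds: {} → 0.

0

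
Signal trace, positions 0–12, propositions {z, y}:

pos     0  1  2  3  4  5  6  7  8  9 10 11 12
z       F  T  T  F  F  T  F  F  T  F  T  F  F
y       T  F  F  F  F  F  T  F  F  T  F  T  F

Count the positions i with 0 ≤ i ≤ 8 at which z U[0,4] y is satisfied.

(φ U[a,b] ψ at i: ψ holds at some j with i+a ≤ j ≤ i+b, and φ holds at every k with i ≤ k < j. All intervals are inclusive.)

4

Evaluate at each i in [0,8]:
  i=0: ✓ (rhs at j=0)
  i=1: ✗ (no rhs in [1,5])
  i=2: ✗ (lhs fails at k=3 before rhs at j=6)
  i=3: ✗ (lhs fails at k=3 before rhs at j=6)
  i=4: ✗ (lhs fails at k=4 before rhs at j=6)
  i=5: ✓ (rhs at j=6; lhs holds on [5,5])
  i=6: ✓ (rhs at j=6)
  i=7: ✗ (lhs fails at k=7 before rhs at j=9)
  i=8: ✓ (rhs at j=9; lhs holds on [8,8])
Positions where it holds: {0, 5, 6, 8} → 4.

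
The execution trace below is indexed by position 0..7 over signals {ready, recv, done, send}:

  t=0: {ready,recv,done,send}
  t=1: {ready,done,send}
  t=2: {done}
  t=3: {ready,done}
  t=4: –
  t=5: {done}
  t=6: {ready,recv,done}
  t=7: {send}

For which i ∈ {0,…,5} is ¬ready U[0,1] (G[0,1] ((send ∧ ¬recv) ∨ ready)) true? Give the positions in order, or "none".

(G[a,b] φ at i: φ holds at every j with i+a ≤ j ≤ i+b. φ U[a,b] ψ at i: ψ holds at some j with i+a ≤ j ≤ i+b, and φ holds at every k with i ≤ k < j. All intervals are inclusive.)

Evaluate at each i in [0,5]:
  i=0: ✓ (rhs at j=0)
  i=1: ✗ (no rhs in [1,2])
  i=2: ✗ (no rhs in [2,3])
  i=3: ✗ (no rhs in [3,4])
  i=4: ✗ (no rhs in [4,5])
  i=5: ✓ (rhs at j=6; lhs holds on [5,5])

0, 5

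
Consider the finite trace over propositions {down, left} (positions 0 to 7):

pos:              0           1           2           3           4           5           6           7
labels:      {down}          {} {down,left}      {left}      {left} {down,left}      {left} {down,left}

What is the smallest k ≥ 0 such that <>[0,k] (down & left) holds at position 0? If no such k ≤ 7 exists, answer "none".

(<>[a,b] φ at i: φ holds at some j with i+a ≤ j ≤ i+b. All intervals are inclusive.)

Scan j = 0,1,… for (down & left):
  j=0: fails
  j=1: fails
  j=2: holds
First hit at j=2, so smallest k = 2-0 = 2.

2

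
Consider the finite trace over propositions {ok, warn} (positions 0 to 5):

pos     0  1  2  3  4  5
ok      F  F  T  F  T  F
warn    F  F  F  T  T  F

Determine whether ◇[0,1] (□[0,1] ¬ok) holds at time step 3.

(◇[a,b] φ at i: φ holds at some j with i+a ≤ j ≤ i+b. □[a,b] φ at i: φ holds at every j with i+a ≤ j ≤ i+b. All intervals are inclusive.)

False

Check □[0,1] ¬ok at each j in [3,4]:
  j=3: fails at 4
  j=4: fails at 4
No position in the window satisfies it → formula fails.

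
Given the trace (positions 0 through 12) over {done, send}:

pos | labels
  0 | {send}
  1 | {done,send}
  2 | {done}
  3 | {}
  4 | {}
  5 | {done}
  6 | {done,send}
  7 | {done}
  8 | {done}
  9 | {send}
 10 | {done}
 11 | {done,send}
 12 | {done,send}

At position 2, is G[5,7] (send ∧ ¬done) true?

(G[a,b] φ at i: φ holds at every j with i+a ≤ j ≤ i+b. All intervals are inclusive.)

Check (send ∧ ¬done) at every j in [7,9]:
  j=7: false
  j=8: false
  j=9: true
Fails at j=7 → formula fails.

False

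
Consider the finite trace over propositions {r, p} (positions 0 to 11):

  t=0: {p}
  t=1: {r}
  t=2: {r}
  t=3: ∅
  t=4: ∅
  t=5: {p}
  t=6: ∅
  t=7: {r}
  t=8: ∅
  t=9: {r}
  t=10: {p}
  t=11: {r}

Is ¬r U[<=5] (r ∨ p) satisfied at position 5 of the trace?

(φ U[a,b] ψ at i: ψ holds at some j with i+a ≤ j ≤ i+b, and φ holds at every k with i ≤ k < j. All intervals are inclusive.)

Need some j in [5,10] with (r ∨ p), and ¬r at every k in [5,j-1].
  j=5: (r ∨ p) holds; no prefix to check → satisfied.

True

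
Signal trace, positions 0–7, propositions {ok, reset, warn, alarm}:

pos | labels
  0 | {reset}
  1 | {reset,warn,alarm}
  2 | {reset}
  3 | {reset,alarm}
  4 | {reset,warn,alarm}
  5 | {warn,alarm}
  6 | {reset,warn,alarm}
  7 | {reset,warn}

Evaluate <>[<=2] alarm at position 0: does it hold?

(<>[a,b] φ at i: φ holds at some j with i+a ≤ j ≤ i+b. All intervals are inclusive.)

Check alarm at each j in [0,2]:
  j=0: false
  j=1: true
  j=2: false
Found at j=1 → formula holds.

Yes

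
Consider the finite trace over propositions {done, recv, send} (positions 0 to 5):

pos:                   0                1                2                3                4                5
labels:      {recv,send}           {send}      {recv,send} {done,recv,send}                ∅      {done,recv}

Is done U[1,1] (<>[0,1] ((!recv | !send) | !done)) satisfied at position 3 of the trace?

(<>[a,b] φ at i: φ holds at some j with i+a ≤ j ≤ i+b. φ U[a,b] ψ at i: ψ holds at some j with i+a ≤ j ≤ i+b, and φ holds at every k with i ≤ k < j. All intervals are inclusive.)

Holds

Need some j in [4,4] with <>[0,1] ((!recv | !send) | !done), and done at every k in [3,j-1].
  j=4: <>[0,1] ((!recv | !send) | !done) holds; done holds at every k in [3,3] → satisfied.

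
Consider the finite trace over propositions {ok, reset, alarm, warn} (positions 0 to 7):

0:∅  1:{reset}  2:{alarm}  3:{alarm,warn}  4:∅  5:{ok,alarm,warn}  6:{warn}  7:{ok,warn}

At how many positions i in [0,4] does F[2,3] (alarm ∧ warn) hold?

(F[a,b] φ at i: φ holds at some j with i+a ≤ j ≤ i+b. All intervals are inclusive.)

Evaluate at each i in [0,4]:
  i=0: ✓ (witness j=3)
  i=1: ✓ (witness j=3)
  i=2: ✓ (witness j=5)
  i=3: ✓ (witness j=5)
  i=4: ✗ (none in [6,7])
Positions where it holds: {0, 1, 2, 3} → 4.

4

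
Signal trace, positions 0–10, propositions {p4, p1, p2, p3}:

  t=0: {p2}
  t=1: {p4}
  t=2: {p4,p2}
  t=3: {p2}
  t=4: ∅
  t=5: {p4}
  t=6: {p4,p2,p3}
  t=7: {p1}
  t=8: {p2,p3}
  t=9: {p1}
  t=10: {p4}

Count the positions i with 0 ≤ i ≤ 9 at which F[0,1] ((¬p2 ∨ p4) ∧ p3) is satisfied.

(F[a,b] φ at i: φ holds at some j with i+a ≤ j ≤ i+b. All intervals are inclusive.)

2

Evaluate at each i in [0,9]:
  i=0: ✗ (none in [0,1])
  i=1: ✗ (none in [1,2])
  i=2: ✗ (none in [2,3])
  i=3: ✗ (none in [3,4])
  i=4: ✗ (none in [4,5])
  i=5: ✓ (witness j=6)
  i=6: ✓ (witness j=6)
  i=7: ✗ (none in [7,8])
  i=8: ✗ (none in [8,9])
  i=9: ✗ (none in [9,10])
Positions where it holds: {5, 6} → 2.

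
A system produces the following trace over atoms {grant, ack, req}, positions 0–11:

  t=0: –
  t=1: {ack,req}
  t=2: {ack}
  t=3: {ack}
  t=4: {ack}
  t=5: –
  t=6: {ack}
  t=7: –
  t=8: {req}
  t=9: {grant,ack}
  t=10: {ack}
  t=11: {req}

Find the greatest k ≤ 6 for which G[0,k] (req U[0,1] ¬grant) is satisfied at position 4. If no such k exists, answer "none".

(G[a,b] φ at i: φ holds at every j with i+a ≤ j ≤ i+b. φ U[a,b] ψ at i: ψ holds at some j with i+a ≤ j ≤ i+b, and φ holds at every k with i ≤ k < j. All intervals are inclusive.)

(req U[0,1] ¬grant) must hold from j=4 onward; find where it first fails.
  j=4: holds
  j=5: holds
  j=6: holds
  j=7: holds
  j=8: holds
  j=9: fails
Holds on [4,8], so largest k = 4.

4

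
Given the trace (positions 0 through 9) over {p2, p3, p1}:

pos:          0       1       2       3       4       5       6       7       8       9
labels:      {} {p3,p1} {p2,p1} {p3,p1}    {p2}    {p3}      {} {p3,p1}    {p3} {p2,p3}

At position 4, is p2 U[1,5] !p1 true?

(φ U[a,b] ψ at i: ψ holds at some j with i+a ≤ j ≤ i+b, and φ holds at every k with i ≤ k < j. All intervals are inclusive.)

Holds

Need some j in [5,9] with !p1, and p2 at every k in [4,j-1].
  j=5: !p1 holds; p2 holds at every k in [4,4] → satisfied.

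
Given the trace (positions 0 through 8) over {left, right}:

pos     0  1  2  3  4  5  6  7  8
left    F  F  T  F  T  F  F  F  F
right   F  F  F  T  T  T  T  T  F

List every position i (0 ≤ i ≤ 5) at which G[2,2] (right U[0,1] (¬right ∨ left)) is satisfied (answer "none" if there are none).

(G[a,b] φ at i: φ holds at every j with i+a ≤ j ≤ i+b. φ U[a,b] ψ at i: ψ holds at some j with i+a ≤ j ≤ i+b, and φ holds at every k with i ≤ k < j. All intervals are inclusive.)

Evaluate at each i in [0,5]:
  i=0: ✓ (all of [2,2])
  i=1: ✓ (all of [3,3])
  i=2: ✓ (all of [4,4])
  i=3: ✗ (fails at j=5)
  i=4: ✗ (fails at j=6)
  i=5: ✓ (all of [7,7])

0, 1, 2, 5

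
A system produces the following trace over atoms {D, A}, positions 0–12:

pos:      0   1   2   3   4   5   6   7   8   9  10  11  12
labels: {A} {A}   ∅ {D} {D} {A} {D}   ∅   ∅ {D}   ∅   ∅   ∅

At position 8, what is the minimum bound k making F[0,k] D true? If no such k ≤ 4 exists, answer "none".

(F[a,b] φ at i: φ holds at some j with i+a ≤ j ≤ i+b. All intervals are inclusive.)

1

Scan j = 8,9,… for D:
  j=8: fails
  j=9: holds
First hit at j=9, so smallest k = 9-8 = 1.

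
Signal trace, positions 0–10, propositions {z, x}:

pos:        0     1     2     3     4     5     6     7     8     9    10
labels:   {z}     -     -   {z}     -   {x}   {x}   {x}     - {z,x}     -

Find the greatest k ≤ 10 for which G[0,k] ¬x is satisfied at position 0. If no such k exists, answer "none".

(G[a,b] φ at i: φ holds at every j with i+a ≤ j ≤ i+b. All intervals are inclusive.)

4

¬x must hold from j=0 onward; find where it first fails.
  j=0: holds
  j=1: holds
  j=2: holds
  j=3: holds
  j=4: holds
  j=5: fails
Holds on [0,4], so largest k = 4.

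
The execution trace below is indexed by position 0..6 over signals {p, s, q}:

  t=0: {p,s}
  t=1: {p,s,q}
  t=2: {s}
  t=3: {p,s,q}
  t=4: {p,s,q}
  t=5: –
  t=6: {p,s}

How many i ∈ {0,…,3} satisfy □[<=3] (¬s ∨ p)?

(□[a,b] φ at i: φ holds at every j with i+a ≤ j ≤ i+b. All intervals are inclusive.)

Evaluate at each i in [0,3]:
  i=0: ✗ (fails at j=2)
  i=1: ✗ (fails at j=2)
  i=2: ✗ (fails at j=2)
  i=3: ✓ (all of [3,6])
Positions where it holds: {3} → 1.

1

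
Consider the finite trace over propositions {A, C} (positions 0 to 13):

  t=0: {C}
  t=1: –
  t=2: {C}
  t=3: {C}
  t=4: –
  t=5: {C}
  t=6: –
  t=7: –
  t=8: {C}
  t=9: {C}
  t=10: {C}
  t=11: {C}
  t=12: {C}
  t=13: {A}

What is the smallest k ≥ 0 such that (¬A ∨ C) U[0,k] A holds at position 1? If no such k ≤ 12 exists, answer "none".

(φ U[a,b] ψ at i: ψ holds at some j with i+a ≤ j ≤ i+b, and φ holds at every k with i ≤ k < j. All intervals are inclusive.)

12

Need earliest j ≥ 1 with A, and (¬A ∨ C) at every k in [1,j-1].
  j=1: rhs fails.
  j=2: rhs fails.
  j=3: rhs fails.
  j=4: rhs fails.
  j=5: rhs fails.
  j=6: rhs fails.
  j=7: rhs fails.
  j=8: rhs fails.
  j=9: rhs fails.
  j=10: rhs fails.
  j=11: rhs fails.
  j=12: rhs fails.
  j=13: rhs holds; lhs holds on [1,12]. k = 12.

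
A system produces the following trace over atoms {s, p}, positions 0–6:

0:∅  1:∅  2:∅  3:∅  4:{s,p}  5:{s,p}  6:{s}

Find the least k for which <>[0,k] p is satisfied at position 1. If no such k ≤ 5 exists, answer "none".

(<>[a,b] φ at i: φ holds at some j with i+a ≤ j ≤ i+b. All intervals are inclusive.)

Scan j = 1,2,… for p:
  j=1: fails
  j=2: fails
  j=3: fails
  j=4: holds
First hit at j=4, so smallest k = 4-1 = 3.

3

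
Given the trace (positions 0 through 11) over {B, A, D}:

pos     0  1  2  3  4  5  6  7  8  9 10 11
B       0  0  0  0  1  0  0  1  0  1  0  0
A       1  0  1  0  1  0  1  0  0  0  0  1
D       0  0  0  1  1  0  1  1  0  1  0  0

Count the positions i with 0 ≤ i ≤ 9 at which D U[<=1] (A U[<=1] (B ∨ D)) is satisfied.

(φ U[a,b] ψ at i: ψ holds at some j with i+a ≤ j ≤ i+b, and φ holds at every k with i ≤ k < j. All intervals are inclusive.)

Evaluate at each i in [0,9]:
  i=0: ✗ (no rhs in [0,1])
  i=1: ✗ (lhs fails at k=1 before rhs at j=2)
  i=2: ✓ (rhs at j=2)
  i=3: ✓ (rhs at j=3)
  i=4: ✓ (rhs at j=4)
  i=5: ✗ (lhs fails at k=5 before rhs at j=6)
  i=6: ✓ (rhs at j=6)
  i=7: ✓ (rhs at j=7)
  i=8: ✗ (lhs fails at k=8 before rhs at j=9)
  i=9: ✓ (rhs at j=9)
Positions where it holds: {2, 3, 4, 6, 7, 9} → 6.

6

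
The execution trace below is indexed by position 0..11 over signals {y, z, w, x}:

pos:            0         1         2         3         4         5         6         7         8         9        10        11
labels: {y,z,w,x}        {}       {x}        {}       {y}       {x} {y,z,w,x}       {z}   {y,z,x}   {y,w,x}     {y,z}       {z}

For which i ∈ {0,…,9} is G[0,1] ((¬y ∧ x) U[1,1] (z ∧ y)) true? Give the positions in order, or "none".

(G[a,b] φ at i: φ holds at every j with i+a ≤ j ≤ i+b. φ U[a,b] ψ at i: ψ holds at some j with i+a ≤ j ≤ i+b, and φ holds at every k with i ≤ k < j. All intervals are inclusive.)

none

Evaluate at each i in [0,9]:
  i=0: ✗ (fails at j=0)
  i=1: ✗ (fails at j=1)
  i=2: ✗ (fails at j=2)
  i=3: ✗ (fails at j=3)
  i=4: ✗ (fails at j=4)
  i=5: ✗ (fails at j=6)
  i=6: ✗ (fails at j=6)
  i=7: ✗ (fails at j=7)
  i=8: ✗ (fails at j=8)
  i=9: ✗ (fails at j=9)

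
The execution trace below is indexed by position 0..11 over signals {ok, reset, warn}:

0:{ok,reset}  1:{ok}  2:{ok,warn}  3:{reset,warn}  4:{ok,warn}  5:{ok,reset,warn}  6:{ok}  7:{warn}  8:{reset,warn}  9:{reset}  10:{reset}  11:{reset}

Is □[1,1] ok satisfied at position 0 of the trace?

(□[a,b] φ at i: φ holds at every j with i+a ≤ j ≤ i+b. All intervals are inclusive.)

Check ok at every j in [1,1]:
  j=1: true
All positions satisfy it → formula holds.

Yes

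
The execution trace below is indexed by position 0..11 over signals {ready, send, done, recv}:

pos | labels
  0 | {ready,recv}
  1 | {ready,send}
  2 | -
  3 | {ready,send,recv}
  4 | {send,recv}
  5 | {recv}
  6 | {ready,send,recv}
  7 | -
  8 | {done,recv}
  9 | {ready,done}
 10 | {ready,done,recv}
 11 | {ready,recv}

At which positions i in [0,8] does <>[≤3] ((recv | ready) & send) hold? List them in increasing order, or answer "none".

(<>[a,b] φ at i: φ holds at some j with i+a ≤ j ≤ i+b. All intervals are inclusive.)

Evaluate at each i in [0,8]:
  i=0: ✓ (witness j=1)
  i=1: ✓ (witness j=1)
  i=2: ✓ (witness j=3)
  i=3: ✓ (witness j=3)
  i=4: ✓ (witness j=4)
  i=5: ✓ (witness j=6)
  i=6: ✓ (witness j=6)
  i=7: ✗ (none in [7,10])
  i=8: ✗ (none in [8,11])

0, 1, 2, 3, 4, 5, 6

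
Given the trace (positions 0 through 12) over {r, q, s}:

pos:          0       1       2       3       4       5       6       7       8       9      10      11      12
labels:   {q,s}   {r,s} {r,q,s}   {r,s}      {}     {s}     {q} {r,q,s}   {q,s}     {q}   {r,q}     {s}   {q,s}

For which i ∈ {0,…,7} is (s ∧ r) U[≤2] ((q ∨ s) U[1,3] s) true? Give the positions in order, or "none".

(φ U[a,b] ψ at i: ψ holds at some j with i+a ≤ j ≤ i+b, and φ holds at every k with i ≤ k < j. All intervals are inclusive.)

0, 1, 2, 5, 6, 7

Evaluate at each i in [0,7]:
  i=0: ✓ (rhs at j=0)
  i=1: ✓ (rhs at j=1)
  i=2: ✓ (rhs at j=2)
  i=3: ✗ (lhs fails at k=4 before rhs at j=5)
  i=4: ✗ (lhs fails at k=4 before rhs at j=5)
  i=5: ✓ (rhs at j=5)
  i=6: ✓ (rhs at j=6)
  i=7: ✓ (rhs at j=7)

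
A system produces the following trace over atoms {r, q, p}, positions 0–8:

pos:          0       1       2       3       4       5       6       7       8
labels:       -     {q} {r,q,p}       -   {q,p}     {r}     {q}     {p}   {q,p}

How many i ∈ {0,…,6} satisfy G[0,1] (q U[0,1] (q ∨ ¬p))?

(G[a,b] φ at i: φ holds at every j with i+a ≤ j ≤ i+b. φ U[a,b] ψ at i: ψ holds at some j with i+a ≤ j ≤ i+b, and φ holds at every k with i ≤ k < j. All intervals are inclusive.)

6

Evaluate at each i in [0,6]:
  i=0: ✓ (all of [0,1])
  i=1: ✓ (all of [1,2])
  i=2: ✓ (all of [2,3])
  i=3: ✓ (all of [3,4])
  i=4: ✓ (all of [4,5])
  i=5: ✓ (all of [5,6])
  i=6: ✗ (fails at j=7)
Positions where it holds: {0, 1, 2, 3, 4, 5} → 6.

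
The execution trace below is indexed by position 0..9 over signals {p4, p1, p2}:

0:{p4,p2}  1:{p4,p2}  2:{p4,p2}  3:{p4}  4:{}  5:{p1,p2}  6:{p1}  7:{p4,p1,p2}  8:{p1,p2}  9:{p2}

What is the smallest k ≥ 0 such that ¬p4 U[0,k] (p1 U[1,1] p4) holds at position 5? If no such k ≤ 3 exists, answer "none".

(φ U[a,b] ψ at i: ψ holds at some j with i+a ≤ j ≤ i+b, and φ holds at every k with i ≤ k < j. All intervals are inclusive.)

1

Need earliest j ≥ 5 with (p1 U[1,1] p4), and ¬p4 at every k in [5,j-1].
  j=5: rhs fails.
  j=6: rhs holds; lhs holds on [5,5]. k = 1.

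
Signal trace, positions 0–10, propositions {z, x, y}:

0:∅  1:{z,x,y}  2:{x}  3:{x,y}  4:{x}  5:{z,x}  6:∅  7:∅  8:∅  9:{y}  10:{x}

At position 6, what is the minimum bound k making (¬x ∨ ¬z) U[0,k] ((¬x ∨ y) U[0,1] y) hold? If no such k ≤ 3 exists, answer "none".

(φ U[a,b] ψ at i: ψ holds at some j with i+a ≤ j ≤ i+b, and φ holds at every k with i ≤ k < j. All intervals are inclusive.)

2

Need earliest j ≥ 6 with ((¬x ∨ y) U[0,1] y), and (¬x ∨ ¬z) at every k in [6,j-1].
  j=6: rhs fails.
  j=7: rhs fails.
  j=8: rhs holds; lhs holds on [6,7]. k = 2.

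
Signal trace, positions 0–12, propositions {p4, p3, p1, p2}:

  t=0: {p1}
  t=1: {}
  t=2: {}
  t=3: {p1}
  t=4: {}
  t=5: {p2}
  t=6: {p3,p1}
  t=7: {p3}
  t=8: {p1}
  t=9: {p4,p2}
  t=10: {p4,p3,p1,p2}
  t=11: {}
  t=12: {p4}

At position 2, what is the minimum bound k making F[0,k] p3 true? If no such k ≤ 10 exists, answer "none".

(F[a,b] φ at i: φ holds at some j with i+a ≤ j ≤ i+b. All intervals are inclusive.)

4

Scan j = 2,3,… for p3:
  j=2: fails
  j=3: fails
  j=4: fails
  j=5: fails
  j=6: holds
First hit at j=6, so smallest k = 6-2 = 4.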